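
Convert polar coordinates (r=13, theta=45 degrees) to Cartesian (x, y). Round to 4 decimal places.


x = 13 * cos(45) = 9.1924
y = 13 * sin(45) = 9.1924

(9.1924, 9.1924)


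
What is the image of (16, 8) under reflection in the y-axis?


Reflection across y-axis: (x, y) -> (-x, y)
(16, 8) -> (-16, 8)

(-16, 8)


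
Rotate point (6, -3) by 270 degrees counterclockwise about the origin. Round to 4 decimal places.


x' = 6*cos(270) - -3*sin(270) = -3
y' = 6*sin(270) + -3*cos(270) = -6

(-3, -6)


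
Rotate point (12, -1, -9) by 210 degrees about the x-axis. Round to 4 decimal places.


x' = 12
y' = -1*cos(210) - -9*sin(210) = -3.634
z' = -1*sin(210) + -9*cos(210) = 8.2942

(12, -3.634, 8.2942)


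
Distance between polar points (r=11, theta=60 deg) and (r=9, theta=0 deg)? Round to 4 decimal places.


d = sqrt(r1^2 + r2^2 - 2*r1*r2*cos(t2-t1))
d = sqrt(11^2 + 9^2 - 2*11*9*cos(0-60)) = 10.1489

10.1489


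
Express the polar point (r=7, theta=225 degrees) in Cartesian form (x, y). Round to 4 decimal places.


x = 7 * cos(225) = -4.9497
y = 7 * sin(225) = -4.9497

(-4.9497, -4.9497)


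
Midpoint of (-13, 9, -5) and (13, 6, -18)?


Midpoint = ((-13+13)/2, (9+6)/2, (-5+-18)/2) = (0, 7.5, -11.5)

(0, 7.5, -11.5)


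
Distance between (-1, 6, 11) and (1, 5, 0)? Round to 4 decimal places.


d = sqrt((1--1)^2 + (5-6)^2 + (0-11)^2) = 11.225

11.225


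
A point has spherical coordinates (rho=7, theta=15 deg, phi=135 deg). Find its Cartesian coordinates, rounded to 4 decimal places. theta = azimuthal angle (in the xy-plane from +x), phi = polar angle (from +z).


x = 7 * sin(135) * cos(15) = 4.7811
y = 7 * sin(135) * sin(15) = 1.2811
z = 7 * cos(135) = -4.9497

(4.7811, 1.2811, -4.9497)


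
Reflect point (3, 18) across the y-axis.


Reflection across y-axis: (x, y) -> (-x, y)
(3, 18) -> (-3, 18)

(-3, 18)


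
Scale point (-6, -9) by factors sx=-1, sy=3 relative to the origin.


Scaling: (x*sx, y*sy) = (-6*-1, -9*3) = (6, -27)

(6, -27)


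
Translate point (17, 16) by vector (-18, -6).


Translation: (x+dx, y+dy) = (17+-18, 16+-6) = (-1, 10)

(-1, 10)


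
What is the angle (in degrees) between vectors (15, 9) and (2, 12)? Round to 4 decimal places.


dot = 15*2 + 9*12 = 138
|u| = 17.4929, |v| = 12.1655
cos(angle) = 0.6485
angle = 49.5739 degrees

49.5739 degrees


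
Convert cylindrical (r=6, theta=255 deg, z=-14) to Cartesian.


x = 6 * cos(255) = -1.5529
y = 6 * sin(255) = -5.7956
z = -14

(-1.5529, -5.7956, -14)


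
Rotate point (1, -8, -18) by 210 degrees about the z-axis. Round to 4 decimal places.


x' = 1*cos(210) - -8*sin(210) = -4.866
y' = 1*sin(210) + -8*cos(210) = 6.4282
z' = -18

(-4.866, 6.4282, -18)


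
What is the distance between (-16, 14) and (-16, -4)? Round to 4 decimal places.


d = sqrt((-16--16)^2 + (-4-14)^2) = 18

18


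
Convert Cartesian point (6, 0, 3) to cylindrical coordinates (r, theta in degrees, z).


r = sqrt(6^2 + 0^2) = 6
theta = atan2(0, 6) = 0 deg
z = 3

r = 6, theta = 0 deg, z = 3


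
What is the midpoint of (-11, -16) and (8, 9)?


Midpoint = ((-11+8)/2, (-16+9)/2) = (-1.5, -3.5)

(-1.5, -3.5)


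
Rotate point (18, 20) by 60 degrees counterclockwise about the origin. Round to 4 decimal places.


x' = 18*cos(60) - 20*sin(60) = -8.3205
y' = 18*sin(60) + 20*cos(60) = 25.5885

(-8.3205, 25.5885)


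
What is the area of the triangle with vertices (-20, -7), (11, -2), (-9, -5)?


Area = |x1(y2-y3) + x2(y3-y1) + x3(y1-y2)| / 2
= |-20*(-2--5) + 11*(-5--7) + -9*(-7--2)| / 2
= 3.5

3.5


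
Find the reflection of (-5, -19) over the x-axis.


Reflection across x-axis: (x, y) -> (x, -y)
(-5, -19) -> (-5, 19)

(-5, 19)


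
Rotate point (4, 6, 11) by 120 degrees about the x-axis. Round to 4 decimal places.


x' = 4
y' = 6*cos(120) - 11*sin(120) = -12.5263
z' = 6*sin(120) + 11*cos(120) = -0.3038

(4, -12.5263, -0.3038)


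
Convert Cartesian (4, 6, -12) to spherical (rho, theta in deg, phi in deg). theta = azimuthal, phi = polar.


rho = sqrt(4^2 + 6^2 + (-12)^2) = 14
theta = atan2(6, 4) = 56.3099 deg
phi = acos(-12/14) = 148.9973 deg

rho = 14, theta = 56.3099 deg, phi = 148.9973 deg


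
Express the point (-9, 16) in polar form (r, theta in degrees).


r = sqrt((-9)^2 + 16^2) = 18.3576
theta = atan2(16, -9) = 119.3578 degrees

r = 18.3576, theta = 119.3578 degrees


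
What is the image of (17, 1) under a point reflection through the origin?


Reflection through origin: (x, y) -> (-x, -y)
(17, 1) -> (-17, -1)

(-17, -1)


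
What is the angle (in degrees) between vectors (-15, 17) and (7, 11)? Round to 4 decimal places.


dot = -15*7 + 17*11 = 82
|u| = 22.6716, |v| = 13.0384
cos(angle) = 0.2774
angle = 73.8949 degrees

73.8949 degrees


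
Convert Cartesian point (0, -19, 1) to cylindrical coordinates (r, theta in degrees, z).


r = sqrt(0^2 + (-19)^2) = 19
theta = atan2(-19, 0) = 270 deg
z = 1

r = 19, theta = 270 deg, z = 1


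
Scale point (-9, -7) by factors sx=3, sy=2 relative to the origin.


Scaling: (x*sx, y*sy) = (-9*3, -7*2) = (-27, -14)

(-27, -14)


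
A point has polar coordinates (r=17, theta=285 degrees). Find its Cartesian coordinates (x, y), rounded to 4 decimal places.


x = 17 * cos(285) = 4.3999
y = 17 * sin(285) = -16.4207

(4.3999, -16.4207)


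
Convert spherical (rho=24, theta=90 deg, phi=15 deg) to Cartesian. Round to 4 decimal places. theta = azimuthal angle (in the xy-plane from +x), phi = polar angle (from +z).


x = 24 * sin(15) * cos(90) = 0
y = 24 * sin(15) * sin(90) = 6.2117
z = 24 * cos(15) = 23.1822

(0, 6.2117, 23.1822)


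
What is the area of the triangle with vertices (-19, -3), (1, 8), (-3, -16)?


Area = |x1(y2-y3) + x2(y3-y1) + x3(y1-y2)| / 2
= |-19*(8--16) + 1*(-16--3) + -3*(-3-8)| / 2
= 218

218


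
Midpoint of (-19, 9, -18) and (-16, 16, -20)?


Midpoint = ((-19+-16)/2, (9+16)/2, (-18+-20)/2) = (-17.5, 12.5, -19)

(-17.5, 12.5, -19)


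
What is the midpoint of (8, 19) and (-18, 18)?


Midpoint = ((8+-18)/2, (19+18)/2) = (-5, 18.5)

(-5, 18.5)


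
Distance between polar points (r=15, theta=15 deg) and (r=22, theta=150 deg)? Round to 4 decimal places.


d = sqrt(r1^2 + r2^2 - 2*r1*r2*cos(t2-t1))
d = sqrt(15^2 + 22^2 - 2*15*22*cos(150-15)) = 34.2883

34.2883


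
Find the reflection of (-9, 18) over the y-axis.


Reflection across y-axis: (x, y) -> (-x, y)
(-9, 18) -> (9, 18)

(9, 18)


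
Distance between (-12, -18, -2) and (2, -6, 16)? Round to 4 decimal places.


d = sqrt((2--12)^2 + (-6--18)^2 + (16--2)^2) = 25.7682

25.7682


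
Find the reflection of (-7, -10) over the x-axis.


Reflection across x-axis: (x, y) -> (x, -y)
(-7, -10) -> (-7, 10)

(-7, 10)


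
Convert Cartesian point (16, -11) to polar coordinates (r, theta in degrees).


r = sqrt(16^2 + (-11)^2) = 19.4165
theta = atan2(-11, 16) = 325.4915 degrees

r = 19.4165, theta = 325.4915 degrees


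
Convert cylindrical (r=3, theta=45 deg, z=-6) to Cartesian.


x = 3 * cos(45) = 2.1213
y = 3 * sin(45) = 2.1213
z = -6

(2.1213, 2.1213, -6)


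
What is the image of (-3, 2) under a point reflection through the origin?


Reflection through origin: (x, y) -> (-x, -y)
(-3, 2) -> (3, -2)

(3, -2)


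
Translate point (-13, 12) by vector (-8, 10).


Translation: (x+dx, y+dy) = (-13+-8, 12+10) = (-21, 22)

(-21, 22)


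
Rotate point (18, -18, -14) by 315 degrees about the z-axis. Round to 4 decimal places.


x' = 18*cos(315) - -18*sin(315) = 0
y' = 18*sin(315) + -18*cos(315) = -25.4558
z' = -14

(0, -25.4558, -14)


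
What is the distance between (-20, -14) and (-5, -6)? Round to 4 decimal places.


d = sqrt((-5--20)^2 + (-6--14)^2) = 17

17


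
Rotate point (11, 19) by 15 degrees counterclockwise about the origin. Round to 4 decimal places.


x' = 11*cos(15) - 19*sin(15) = 5.7076
y' = 11*sin(15) + 19*cos(15) = 21.1996

(5.7076, 21.1996)


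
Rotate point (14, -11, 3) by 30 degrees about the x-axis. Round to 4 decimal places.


x' = 14
y' = -11*cos(30) - 3*sin(30) = -11.0263
z' = -11*sin(30) + 3*cos(30) = -2.9019

(14, -11.0263, -2.9019)


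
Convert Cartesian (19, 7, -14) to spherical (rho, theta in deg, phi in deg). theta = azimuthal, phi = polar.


rho = sqrt(19^2 + 7^2 + (-14)^2) = 24.6171
theta = atan2(7, 19) = 20.2249 deg
phi = acos(-14/24.6171) = 124.6604 deg

rho = 24.6171, theta = 20.2249 deg, phi = 124.6604 deg


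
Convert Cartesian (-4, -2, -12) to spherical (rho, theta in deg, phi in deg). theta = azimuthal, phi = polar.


rho = sqrt((-4)^2 + (-2)^2 + (-12)^2) = 12.8062
theta = atan2(-2, -4) = 206.5651 deg
phi = acos(-12/12.8062) = 159.5607 deg

rho = 12.8062, theta = 206.5651 deg, phi = 159.5607 deg


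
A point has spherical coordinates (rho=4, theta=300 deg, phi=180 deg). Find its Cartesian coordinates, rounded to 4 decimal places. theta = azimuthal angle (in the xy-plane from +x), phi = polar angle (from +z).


x = 4 * sin(180) * cos(300) = 0
y = 4 * sin(180) * sin(300) = 0
z = 4 * cos(180) = -4

(0, 0, -4)


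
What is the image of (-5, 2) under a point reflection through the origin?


Reflection through origin: (x, y) -> (-x, -y)
(-5, 2) -> (5, -2)

(5, -2)


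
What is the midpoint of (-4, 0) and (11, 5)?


Midpoint = ((-4+11)/2, (0+5)/2) = (3.5, 2.5)

(3.5, 2.5)


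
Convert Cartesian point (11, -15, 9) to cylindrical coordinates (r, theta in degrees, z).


r = sqrt(11^2 + (-15)^2) = 18.6011
theta = atan2(-15, 11) = 306.2538 deg
z = 9

r = 18.6011, theta = 306.2538 deg, z = 9


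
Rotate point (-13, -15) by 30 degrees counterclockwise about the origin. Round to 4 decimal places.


x' = -13*cos(30) - -15*sin(30) = -3.7583
y' = -13*sin(30) + -15*cos(30) = -19.4904

(-3.7583, -19.4904)


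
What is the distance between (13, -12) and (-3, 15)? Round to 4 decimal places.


d = sqrt((-3-13)^2 + (15--12)^2) = 31.3847

31.3847


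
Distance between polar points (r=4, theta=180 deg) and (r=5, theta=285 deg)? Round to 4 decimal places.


d = sqrt(r1^2 + r2^2 - 2*r1*r2*cos(t2-t1))
d = sqrt(4^2 + 5^2 - 2*4*5*cos(285-180)) = 7.1661

7.1661


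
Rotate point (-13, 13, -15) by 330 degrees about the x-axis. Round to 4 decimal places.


x' = -13
y' = 13*cos(330) - -15*sin(330) = 3.7583
z' = 13*sin(330) + -15*cos(330) = -19.4904

(-13, 3.7583, -19.4904)


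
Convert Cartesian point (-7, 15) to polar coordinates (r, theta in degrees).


r = sqrt((-7)^2 + 15^2) = 16.5529
theta = atan2(15, -7) = 115.0169 degrees

r = 16.5529, theta = 115.0169 degrees


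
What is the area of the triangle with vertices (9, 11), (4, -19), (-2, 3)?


Area = |x1(y2-y3) + x2(y3-y1) + x3(y1-y2)| / 2
= |9*(-19-3) + 4*(3-11) + -2*(11--19)| / 2
= 145

145


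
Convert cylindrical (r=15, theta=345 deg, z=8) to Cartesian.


x = 15 * cos(345) = 14.4889
y = 15 * sin(345) = -3.8823
z = 8

(14.4889, -3.8823, 8)


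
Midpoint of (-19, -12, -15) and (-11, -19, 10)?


Midpoint = ((-19+-11)/2, (-12+-19)/2, (-15+10)/2) = (-15, -15.5, -2.5)

(-15, -15.5, -2.5)


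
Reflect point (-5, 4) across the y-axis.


Reflection across y-axis: (x, y) -> (-x, y)
(-5, 4) -> (5, 4)

(5, 4)


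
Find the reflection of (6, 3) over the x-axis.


Reflection across x-axis: (x, y) -> (x, -y)
(6, 3) -> (6, -3)

(6, -3)


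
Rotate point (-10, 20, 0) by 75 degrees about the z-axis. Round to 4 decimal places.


x' = -10*cos(75) - 20*sin(75) = -21.9067
y' = -10*sin(75) + 20*cos(75) = -4.4829
z' = 0

(-21.9067, -4.4829, 0)


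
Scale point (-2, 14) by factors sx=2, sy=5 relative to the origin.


Scaling: (x*sx, y*sy) = (-2*2, 14*5) = (-4, 70)

(-4, 70)


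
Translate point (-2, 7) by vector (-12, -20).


Translation: (x+dx, y+dy) = (-2+-12, 7+-20) = (-14, -13)

(-14, -13)


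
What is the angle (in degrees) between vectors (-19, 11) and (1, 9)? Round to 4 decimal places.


dot = -19*1 + 11*9 = 80
|u| = 21.9545, |v| = 9.0554
cos(angle) = 0.4024
angle = 66.2716 degrees

66.2716 degrees


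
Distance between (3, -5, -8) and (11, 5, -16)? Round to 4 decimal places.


d = sqrt((11-3)^2 + (5--5)^2 + (-16--8)^2) = 15.0997

15.0997


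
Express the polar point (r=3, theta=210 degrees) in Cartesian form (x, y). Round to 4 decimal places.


x = 3 * cos(210) = -2.5981
y = 3 * sin(210) = -1.5

(-2.5981, -1.5)


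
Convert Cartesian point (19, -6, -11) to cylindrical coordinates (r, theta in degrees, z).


r = sqrt(19^2 + (-6)^2) = 19.9249
theta = atan2(-6, 19) = 342.4744 deg
z = -11

r = 19.9249, theta = 342.4744 deg, z = -11


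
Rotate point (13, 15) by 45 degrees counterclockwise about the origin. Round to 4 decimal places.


x' = 13*cos(45) - 15*sin(45) = -1.4142
y' = 13*sin(45) + 15*cos(45) = 19.799

(-1.4142, 19.799)


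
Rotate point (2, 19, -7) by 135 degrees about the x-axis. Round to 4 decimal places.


x' = 2
y' = 19*cos(135) - -7*sin(135) = -8.4853
z' = 19*sin(135) + -7*cos(135) = 18.3848

(2, -8.4853, 18.3848)


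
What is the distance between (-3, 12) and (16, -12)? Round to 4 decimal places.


d = sqrt((16--3)^2 + (-12-12)^2) = 30.6105

30.6105


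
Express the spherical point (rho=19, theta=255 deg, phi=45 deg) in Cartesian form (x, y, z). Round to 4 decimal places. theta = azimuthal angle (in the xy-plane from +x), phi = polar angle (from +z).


x = 19 * sin(45) * cos(255) = -3.4772
y = 19 * sin(45) * sin(255) = -12.9772
z = 19 * cos(45) = 13.435

(-3.4772, -12.9772, 13.435)


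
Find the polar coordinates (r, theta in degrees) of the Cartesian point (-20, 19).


r = sqrt((-20)^2 + 19^2) = 27.5862
theta = atan2(19, -20) = 136.4688 degrees

r = 27.5862, theta = 136.4688 degrees


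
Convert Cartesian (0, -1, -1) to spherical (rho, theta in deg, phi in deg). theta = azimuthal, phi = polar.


rho = sqrt(0^2 + (-1)^2 + (-1)^2) = 1.4142
theta = atan2(-1, 0) = 270 deg
phi = acos(-1/1.4142) = 135 deg

rho = 1.4142, theta = 270 deg, phi = 135 deg


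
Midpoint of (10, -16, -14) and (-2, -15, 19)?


Midpoint = ((10+-2)/2, (-16+-15)/2, (-14+19)/2) = (4, -15.5, 2.5)

(4, -15.5, 2.5)


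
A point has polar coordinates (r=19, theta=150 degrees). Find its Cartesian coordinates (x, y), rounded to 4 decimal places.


x = 19 * cos(150) = -16.4545
y = 19 * sin(150) = 9.5

(-16.4545, 9.5)


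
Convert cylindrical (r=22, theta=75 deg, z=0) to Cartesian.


x = 22 * cos(75) = 5.694
y = 22 * sin(75) = 21.2504
z = 0

(5.694, 21.2504, 0)


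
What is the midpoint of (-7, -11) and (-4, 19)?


Midpoint = ((-7+-4)/2, (-11+19)/2) = (-5.5, 4)

(-5.5, 4)


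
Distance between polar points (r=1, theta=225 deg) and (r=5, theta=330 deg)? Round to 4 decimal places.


d = sqrt(r1^2 + r2^2 - 2*r1*r2*cos(t2-t1))
d = sqrt(1^2 + 5^2 - 2*1*5*cos(330-225)) = 5.3468

5.3468


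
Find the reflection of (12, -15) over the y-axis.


Reflection across y-axis: (x, y) -> (-x, y)
(12, -15) -> (-12, -15)

(-12, -15)


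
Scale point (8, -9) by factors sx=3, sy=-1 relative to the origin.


Scaling: (x*sx, y*sy) = (8*3, -9*-1) = (24, 9)

(24, 9)


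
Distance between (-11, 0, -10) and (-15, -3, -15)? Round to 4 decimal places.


d = sqrt((-15--11)^2 + (-3-0)^2 + (-15--10)^2) = 7.0711

7.0711


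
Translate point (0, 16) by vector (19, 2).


Translation: (x+dx, y+dy) = (0+19, 16+2) = (19, 18)

(19, 18)


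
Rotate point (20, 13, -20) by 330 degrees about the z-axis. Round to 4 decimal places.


x' = 20*cos(330) - 13*sin(330) = 23.8205
y' = 20*sin(330) + 13*cos(330) = 1.2583
z' = -20

(23.8205, 1.2583, -20)


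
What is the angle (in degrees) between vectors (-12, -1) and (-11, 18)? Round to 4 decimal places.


dot = -12*-11 + -1*18 = 114
|u| = 12.0416, |v| = 21.095
cos(angle) = 0.4488
angle = 63.3341 degrees

63.3341 degrees


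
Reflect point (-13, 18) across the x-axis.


Reflection across x-axis: (x, y) -> (x, -y)
(-13, 18) -> (-13, -18)

(-13, -18)


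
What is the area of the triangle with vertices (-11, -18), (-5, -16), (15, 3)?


Area = |x1(y2-y3) + x2(y3-y1) + x3(y1-y2)| / 2
= |-11*(-16-3) + -5*(3--18) + 15*(-18--16)| / 2
= 37

37


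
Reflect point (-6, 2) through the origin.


Reflection through origin: (x, y) -> (-x, -y)
(-6, 2) -> (6, -2)

(6, -2)


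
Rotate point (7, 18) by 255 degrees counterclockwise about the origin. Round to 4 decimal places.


x' = 7*cos(255) - 18*sin(255) = 15.5749
y' = 7*sin(255) + 18*cos(255) = -11.4202

(15.5749, -11.4202)


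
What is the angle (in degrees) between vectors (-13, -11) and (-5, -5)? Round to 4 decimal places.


dot = -13*-5 + -11*-5 = 120
|u| = 17.0294, |v| = 7.0711
cos(angle) = 0.9965
angle = 4.7636 degrees

4.7636 degrees


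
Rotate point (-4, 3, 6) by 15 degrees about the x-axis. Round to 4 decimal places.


x' = -4
y' = 3*cos(15) - 6*sin(15) = 1.3449
z' = 3*sin(15) + 6*cos(15) = 6.572

(-4, 1.3449, 6.572)


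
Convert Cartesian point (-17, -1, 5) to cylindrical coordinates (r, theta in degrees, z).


r = sqrt((-17)^2 + (-1)^2) = 17.0294
theta = atan2(-1, -17) = 183.3665 deg
z = 5

r = 17.0294, theta = 183.3665 deg, z = 5


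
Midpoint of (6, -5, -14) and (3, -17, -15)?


Midpoint = ((6+3)/2, (-5+-17)/2, (-14+-15)/2) = (4.5, -11, -14.5)

(4.5, -11, -14.5)


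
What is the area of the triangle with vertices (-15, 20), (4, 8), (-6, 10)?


Area = |x1(y2-y3) + x2(y3-y1) + x3(y1-y2)| / 2
= |-15*(8-10) + 4*(10-20) + -6*(20-8)| / 2
= 41

41


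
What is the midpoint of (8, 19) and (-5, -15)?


Midpoint = ((8+-5)/2, (19+-15)/2) = (1.5, 2)

(1.5, 2)


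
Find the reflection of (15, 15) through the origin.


Reflection through origin: (x, y) -> (-x, -y)
(15, 15) -> (-15, -15)

(-15, -15)


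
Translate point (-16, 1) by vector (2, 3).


Translation: (x+dx, y+dy) = (-16+2, 1+3) = (-14, 4)

(-14, 4)


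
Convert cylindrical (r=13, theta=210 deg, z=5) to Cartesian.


x = 13 * cos(210) = -11.2583
y = 13 * sin(210) = -6.5
z = 5

(-11.2583, -6.5, 5)


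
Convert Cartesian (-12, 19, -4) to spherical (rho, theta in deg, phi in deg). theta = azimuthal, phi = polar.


rho = sqrt((-12)^2 + 19^2 + (-4)^2) = 22.8254
theta = atan2(19, -12) = 122.2756 deg
phi = acos(-4/22.8254) = 100.0928 deg

rho = 22.8254, theta = 122.2756 deg, phi = 100.0928 deg


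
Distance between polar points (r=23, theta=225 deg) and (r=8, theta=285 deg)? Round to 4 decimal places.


d = sqrt(r1^2 + r2^2 - 2*r1*r2*cos(t2-t1))
d = sqrt(23^2 + 8^2 - 2*23*8*cos(285-225)) = 20.2237

20.2237


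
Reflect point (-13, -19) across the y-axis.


Reflection across y-axis: (x, y) -> (-x, y)
(-13, -19) -> (13, -19)

(13, -19)


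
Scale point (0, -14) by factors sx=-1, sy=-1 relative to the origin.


Scaling: (x*sx, y*sy) = (0*-1, -14*-1) = (0, 14)

(0, 14)


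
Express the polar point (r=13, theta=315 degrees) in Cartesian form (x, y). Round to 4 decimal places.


x = 13 * cos(315) = 9.1924
y = 13 * sin(315) = -9.1924

(9.1924, -9.1924)


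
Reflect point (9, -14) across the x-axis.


Reflection across x-axis: (x, y) -> (x, -y)
(9, -14) -> (9, 14)

(9, 14)


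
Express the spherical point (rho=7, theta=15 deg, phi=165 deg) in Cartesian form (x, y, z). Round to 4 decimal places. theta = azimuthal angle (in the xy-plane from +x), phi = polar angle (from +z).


x = 7 * sin(165) * cos(15) = 1.75
y = 7 * sin(165) * sin(15) = 0.4689
z = 7 * cos(165) = -6.7615

(1.75, 0.4689, -6.7615)


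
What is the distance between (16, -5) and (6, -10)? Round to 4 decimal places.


d = sqrt((6-16)^2 + (-10--5)^2) = 11.1803

11.1803


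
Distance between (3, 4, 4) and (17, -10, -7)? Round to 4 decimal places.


d = sqrt((17-3)^2 + (-10-4)^2 + (-7-4)^2) = 22.6495

22.6495


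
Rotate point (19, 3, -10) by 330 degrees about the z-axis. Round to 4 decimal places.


x' = 19*cos(330) - 3*sin(330) = 17.9545
y' = 19*sin(330) + 3*cos(330) = -6.9019
z' = -10

(17.9545, -6.9019, -10)


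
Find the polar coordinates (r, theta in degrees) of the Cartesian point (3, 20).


r = sqrt(3^2 + 20^2) = 20.2237
theta = atan2(20, 3) = 81.4692 degrees

r = 20.2237, theta = 81.4692 degrees


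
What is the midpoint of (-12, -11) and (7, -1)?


Midpoint = ((-12+7)/2, (-11+-1)/2) = (-2.5, -6)

(-2.5, -6)


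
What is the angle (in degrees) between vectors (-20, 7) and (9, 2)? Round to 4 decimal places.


dot = -20*9 + 7*2 = -166
|u| = 21.1896, |v| = 9.2195
cos(angle) = -0.8497
angle = 148.1811 degrees

148.1811 degrees


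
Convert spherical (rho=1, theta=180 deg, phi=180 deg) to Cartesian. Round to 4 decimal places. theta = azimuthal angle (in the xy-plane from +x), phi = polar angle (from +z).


x = 1 * sin(180) * cos(180) = 0
y = 1 * sin(180) * sin(180) = 0
z = 1 * cos(180) = -1

(0, 0, -1)


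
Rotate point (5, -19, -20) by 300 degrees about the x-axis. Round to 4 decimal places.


x' = 5
y' = -19*cos(300) - -20*sin(300) = -26.8205
z' = -19*sin(300) + -20*cos(300) = 6.4545

(5, -26.8205, 6.4545)


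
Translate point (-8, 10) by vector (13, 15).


Translation: (x+dx, y+dy) = (-8+13, 10+15) = (5, 25)

(5, 25)


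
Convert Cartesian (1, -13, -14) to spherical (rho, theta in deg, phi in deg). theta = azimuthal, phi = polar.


rho = sqrt(1^2 + (-13)^2 + (-14)^2) = 19.1311
theta = atan2(-13, 1) = 274.3987 deg
phi = acos(-14/19.1311) = 137.0368 deg

rho = 19.1311, theta = 274.3987 deg, phi = 137.0368 deg


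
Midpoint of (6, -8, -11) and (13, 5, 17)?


Midpoint = ((6+13)/2, (-8+5)/2, (-11+17)/2) = (9.5, -1.5, 3)

(9.5, -1.5, 3)


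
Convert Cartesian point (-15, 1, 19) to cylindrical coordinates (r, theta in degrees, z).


r = sqrt((-15)^2 + 1^2) = 15.0333
theta = atan2(1, -15) = 176.1859 deg
z = 19

r = 15.0333, theta = 176.1859 deg, z = 19


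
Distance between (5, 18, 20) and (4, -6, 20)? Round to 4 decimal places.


d = sqrt((4-5)^2 + (-6-18)^2 + (20-20)^2) = 24.0208

24.0208


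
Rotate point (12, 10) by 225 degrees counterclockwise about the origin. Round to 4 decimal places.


x' = 12*cos(225) - 10*sin(225) = -1.4142
y' = 12*sin(225) + 10*cos(225) = -15.5563

(-1.4142, -15.5563)


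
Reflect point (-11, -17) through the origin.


Reflection through origin: (x, y) -> (-x, -y)
(-11, -17) -> (11, 17)

(11, 17)


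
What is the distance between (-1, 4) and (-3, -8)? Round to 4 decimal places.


d = sqrt((-3--1)^2 + (-8-4)^2) = 12.1655

12.1655


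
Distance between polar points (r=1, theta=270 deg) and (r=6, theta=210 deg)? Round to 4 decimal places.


d = sqrt(r1^2 + r2^2 - 2*r1*r2*cos(t2-t1))
d = sqrt(1^2 + 6^2 - 2*1*6*cos(210-270)) = 5.5678

5.5678


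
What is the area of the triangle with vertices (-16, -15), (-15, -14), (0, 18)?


Area = |x1(y2-y3) + x2(y3-y1) + x3(y1-y2)| / 2
= |-16*(-14-18) + -15*(18--15) + 0*(-15--14)| / 2
= 8.5

8.5


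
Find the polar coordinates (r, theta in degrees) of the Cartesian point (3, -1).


r = sqrt(3^2 + (-1)^2) = 3.1623
theta = atan2(-1, 3) = 341.5651 degrees

r = 3.1623, theta = 341.5651 degrees


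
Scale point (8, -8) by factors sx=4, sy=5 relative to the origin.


Scaling: (x*sx, y*sy) = (8*4, -8*5) = (32, -40)

(32, -40)


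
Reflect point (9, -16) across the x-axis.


Reflection across x-axis: (x, y) -> (x, -y)
(9, -16) -> (9, 16)

(9, 16)


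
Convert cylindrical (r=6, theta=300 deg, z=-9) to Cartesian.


x = 6 * cos(300) = 3
y = 6 * sin(300) = -5.1962
z = -9

(3, -5.1962, -9)


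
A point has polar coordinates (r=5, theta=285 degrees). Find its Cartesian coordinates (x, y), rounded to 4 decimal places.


x = 5 * cos(285) = 1.2941
y = 5 * sin(285) = -4.8296

(1.2941, -4.8296)


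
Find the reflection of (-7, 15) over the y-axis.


Reflection across y-axis: (x, y) -> (-x, y)
(-7, 15) -> (7, 15)

(7, 15)


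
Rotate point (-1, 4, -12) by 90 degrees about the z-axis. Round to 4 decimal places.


x' = -1*cos(90) - 4*sin(90) = -4
y' = -1*sin(90) + 4*cos(90) = -1
z' = -12

(-4, -1, -12)


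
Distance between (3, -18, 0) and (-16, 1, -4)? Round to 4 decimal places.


d = sqrt((-16-3)^2 + (1--18)^2 + (-4-0)^2) = 27.1662

27.1662


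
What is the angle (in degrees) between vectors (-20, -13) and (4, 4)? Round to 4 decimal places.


dot = -20*4 + -13*4 = -132
|u| = 23.8537, |v| = 5.6569
cos(angle) = -0.9782
angle = 168.0239 degrees

168.0239 degrees


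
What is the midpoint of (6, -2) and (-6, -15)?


Midpoint = ((6+-6)/2, (-2+-15)/2) = (0, -8.5)

(0, -8.5)


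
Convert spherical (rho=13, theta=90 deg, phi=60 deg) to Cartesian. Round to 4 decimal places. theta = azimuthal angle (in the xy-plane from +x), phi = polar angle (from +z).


x = 13 * sin(60) * cos(90) = 0
y = 13 * sin(60) * sin(90) = 11.2583
z = 13 * cos(60) = 6.5

(0, 11.2583, 6.5)


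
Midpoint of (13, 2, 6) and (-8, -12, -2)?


Midpoint = ((13+-8)/2, (2+-12)/2, (6+-2)/2) = (2.5, -5, 2)

(2.5, -5, 2)


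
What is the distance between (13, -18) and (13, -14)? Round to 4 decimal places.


d = sqrt((13-13)^2 + (-14--18)^2) = 4

4


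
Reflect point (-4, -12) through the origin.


Reflection through origin: (x, y) -> (-x, -y)
(-4, -12) -> (4, 12)

(4, 12)


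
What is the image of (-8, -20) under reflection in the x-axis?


Reflection across x-axis: (x, y) -> (x, -y)
(-8, -20) -> (-8, 20)

(-8, 20)


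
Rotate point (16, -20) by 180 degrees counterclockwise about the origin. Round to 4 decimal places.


x' = 16*cos(180) - -20*sin(180) = -16
y' = 16*sin(180) + -20*cos(180) = 20

(-16, 20)


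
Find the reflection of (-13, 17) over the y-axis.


Reflection across y-axis: (x, y) -> (-x, y)
(-13, 17) -> (13, 17)

(13, 17)


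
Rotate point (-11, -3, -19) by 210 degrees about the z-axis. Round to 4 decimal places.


x' = -11*cos(210) - -3*sin(210) = 8.0263
y' = -11*sin(210) + -3*cos(210) = 8.0981
z' = -19

(8.0263, 8.0981, -19)


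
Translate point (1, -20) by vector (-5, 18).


Translation: (x+dx, y+dy) = (1+-5, -20+18) = (-4, -2)

(-4, -2)


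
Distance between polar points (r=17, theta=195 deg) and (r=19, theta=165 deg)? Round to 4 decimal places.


d = sqrt(r1^2 + r2^2 - 2*r1*r2*cos(t2-t1))
d = sqrt(17^2 + 19^2 - 2*17*19*cos(165-195)) = 9.5156

9.5156


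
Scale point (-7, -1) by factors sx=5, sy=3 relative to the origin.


Scaling: (x*sx, y*sy) = (-7*5, -1*3) = (-35, -3)

(-35, -3)


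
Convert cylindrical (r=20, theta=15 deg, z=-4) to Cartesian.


x = 20 * cos(15) = 19.3185
y = 20 * sin(15) = 5.1764
z = -4

(19.3185, 5.1764, -4)


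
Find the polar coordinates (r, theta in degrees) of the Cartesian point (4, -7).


r = sqrt(4^2 + (-7)^2) = 8.0623
theta = atan2(-7, 4) = 299.7449 degrees

r = 8.0623, theta = 299.7449 degrees


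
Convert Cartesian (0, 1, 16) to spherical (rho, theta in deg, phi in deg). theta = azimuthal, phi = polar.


rho = sqrt(0^2 + 1^2 + 16^2) = 16.0312
theta = atan2(1, 0) = 90 deg
phi = acos(16/16.0312) = 3.5763 deg

rho = 16.0312, theta = 90 deg, phi = 3.5763 deg


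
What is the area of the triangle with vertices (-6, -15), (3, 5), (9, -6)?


Area = |x1(y2-y3) + x2(y3-y1) + x3(y1-y2)| / 2
= |-6*(5--6) + 3*(-6--15) + 9*(-15-5)| / 2
= 109.5

109.5


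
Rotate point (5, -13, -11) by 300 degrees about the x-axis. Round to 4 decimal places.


x' = 5
y' = -13*cos(300) - -11*sin(300) = -16.0263
z' = -13*sin(300) + -11*cos(300) = 5.7583

(5, -16.0263, 5.7583)


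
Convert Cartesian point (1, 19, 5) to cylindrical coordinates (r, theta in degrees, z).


r = sqrt(1^2 + 19^2) = 19.0263
theta = atan2(19, 1) = 86.9872 deg
z = 5

r = 19.0263, theta = 86.9872 deg, z = 5


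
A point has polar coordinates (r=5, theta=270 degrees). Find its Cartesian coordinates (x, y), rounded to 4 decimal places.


x = 5 * cos(270) = 0
y = 5 * sin(270) = -5

(0, -5)


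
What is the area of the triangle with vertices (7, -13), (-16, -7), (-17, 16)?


Area = |x1(y2-y3) + x2(y3-y1) + x3(y1-y2)| / 2
= |7*(-7-16) + -16*(16--13) + -17*(-13--7)| / 2
= 261.5

261.5


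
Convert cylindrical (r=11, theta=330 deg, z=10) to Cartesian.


x = 11 * cos(330) = 9.5263
y = 11 * sin(330) = -5.5
z = 10

(9.5263, -5.5, 10)


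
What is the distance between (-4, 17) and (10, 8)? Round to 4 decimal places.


d = sqrt((10--4)^2 + (8-17)^2) = 16.6433

16.6433


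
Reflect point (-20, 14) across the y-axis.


Reflection across y-axis: (x, y) -> (-x, y)
(-20, 14) -> (20, 14)

(20, 14)


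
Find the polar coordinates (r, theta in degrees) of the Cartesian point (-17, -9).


r = sqrt((-17)^2 + (-9)^2) = 19.2354
theta = atan2(-9, -17) = 207.8973 degrees

r = 19.2354, theta = 207.8973 degrees


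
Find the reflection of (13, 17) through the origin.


Reflection through origin: (x, y) -> (-x, -y)
(13, 17) -> (-13, -17)

(-13, -17)


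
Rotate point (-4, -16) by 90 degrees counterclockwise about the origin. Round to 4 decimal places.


x' = -4*cos(90) - -16*sin(90) = 16
y' = -4*sin(90) + -16*cos(90) = -4

(16, -4)


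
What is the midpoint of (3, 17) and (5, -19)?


Midpoint = ((3+5)/2, (17+-19)/2) = (4, -1)

(4, -1)


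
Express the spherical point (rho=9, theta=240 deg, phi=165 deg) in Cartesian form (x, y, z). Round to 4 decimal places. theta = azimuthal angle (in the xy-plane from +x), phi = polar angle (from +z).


x = 9 * sin(165) * cos(240) = -1.1647
y = 9 * sin(165) * sin(240) = -2.0173
z = 9 * cos(165) = -8.6933

(-1.1647, -2.0173, -8.6933)


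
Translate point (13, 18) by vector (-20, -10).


Translation: (x+dx, y+dy) = (13+-20, 18+-10) = (-7, 8)

(-7, 8)


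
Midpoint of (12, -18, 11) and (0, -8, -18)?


Midpoint = ((12+0)/2, (-18+-8)/2, (11+-18)/2) = (6, -13, -3.5)

(6, -13, -3.5)


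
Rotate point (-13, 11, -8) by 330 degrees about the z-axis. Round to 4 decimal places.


x' = -13*cos(330) - 11*sin(330) = -5.7583
y' = -13*sin(330) + 11*cos(330) = 16.0263
z' = -8

(-5.7583, 16.0263, -8)


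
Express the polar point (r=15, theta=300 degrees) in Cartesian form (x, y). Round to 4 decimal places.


x = 15 * cos(300) = 7.5
y = 15 * sin(300) = -12.9904

(7.5, -12.9904)


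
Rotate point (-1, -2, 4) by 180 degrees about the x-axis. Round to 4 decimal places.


x' = -1
y' = -2*cos(180) - 4*sin(180) = 2
z' = -2*sin(180) + 4*cos(180) = -4

(-1, 2, -4)


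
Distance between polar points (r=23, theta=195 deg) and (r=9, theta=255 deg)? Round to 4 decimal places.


d = sqrt(r1^2 + r2^2 - 2*r1*r2*cos(t2-t1))
d = sqrt(23^2 + 9^2 - 2*23*9*cos(255-195)) = 20.0749

20.0749


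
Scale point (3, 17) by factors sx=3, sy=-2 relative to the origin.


Scaling: (x*sx, y*sy) = (3*3, 17*-2) = (9, -34)

(9, -34)


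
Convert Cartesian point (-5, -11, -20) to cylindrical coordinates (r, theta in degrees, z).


r = sqrt((-5)^2 + (-11)^2) = 12.083
theta = atan2(-11, -5) = 245.556 deg
z = -20

r = 12.083, theta = 245.556 deg, z = -20


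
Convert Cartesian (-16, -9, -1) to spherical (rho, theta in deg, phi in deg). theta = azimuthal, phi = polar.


rho = sqrt((-16)^2 + (-9)^2 + (-1)^2) = 18.3848
theta = atan2(-9, -16) = 209.3578 deg
phi = acos(-1/18.3848) = 93.118 deg

rho = 18.3848, theta = 209.3578 deg, phi = 93.118 deg


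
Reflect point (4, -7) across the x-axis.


Reflection across x-axis: (x, y) -> (x, -y)
(4, -7) -> (4, 7)

(4, 7)


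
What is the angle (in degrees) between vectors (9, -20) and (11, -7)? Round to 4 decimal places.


dot = 9*11 + -20*-7 = 239
|u| = 21.9317, |v| = 13.0384
cos(angle) = 0.8358
angle = 33.3011 degrees

33.3011 degrees


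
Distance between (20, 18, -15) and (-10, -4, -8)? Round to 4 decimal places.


d = sqrt((-10-20)^2 + (-4-18)^2 + (-8--15)^2) = 37.855

37.855


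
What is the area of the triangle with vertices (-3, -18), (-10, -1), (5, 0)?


Area = |x1(y2-y3) + x2(y3-y1) + x3(y1-y2)| / 2
= |-3*(-1-0) + -10*(0--18) + 5*(-18--1)| / 2
= 131

131


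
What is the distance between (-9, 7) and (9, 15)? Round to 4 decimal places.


d = sqrt((9--9)^2 + (15-7)^2) = 19.6977

19.6977


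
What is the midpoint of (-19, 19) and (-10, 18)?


Midpoint = ((-19+-10)/2, (19+18)/2) = (-14.5, 18.5)

(-14.5, 18.5)


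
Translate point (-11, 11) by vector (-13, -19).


Translation: (x+dx, y+dy) = (-11+-13, 11+-19) = (-24, -8)

(-24, -8)


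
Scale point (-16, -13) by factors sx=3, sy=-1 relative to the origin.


Scaling: (x*sx, y*sy) = (-16*3, -13*-1) = (-48, 13)

(-48, 13)


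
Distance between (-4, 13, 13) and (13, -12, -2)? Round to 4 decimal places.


d = sqrt((13--4)^2 + (-12-13)^2 + (-2-13)^2) = 33.7491

33.7491


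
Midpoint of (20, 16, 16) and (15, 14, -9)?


Midpoint = ((20+15)/2, (16+14)/2, (16+-9)/2) = (17.5, 15, 3.5)

(17.5, 15, 3.5)


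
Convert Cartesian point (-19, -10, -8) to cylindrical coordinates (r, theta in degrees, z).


r = sqrt((-19)^2 + (-10)^2) = 21.4709
theta = atan2(-10, -19) = 207.7585 deg
z = -8

r = 21.4709, theta = 207.7585 deg, z = -8


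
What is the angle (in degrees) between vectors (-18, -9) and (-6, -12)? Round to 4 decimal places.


dot = -18*-6 + -9*-12 = 216
|u| = 20.1246, |v| = 13.4164
cos(angle) = 0.8
angle = 36.8699 degrees

36.8699 degrees


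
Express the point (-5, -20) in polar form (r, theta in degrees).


r = sqrt((-5)^2 + (-20)^2) = 20.6155
theta = atan2(-20, -5) = 255.9638 degrees

r = 20.6155, theta = 255.9638 degrees


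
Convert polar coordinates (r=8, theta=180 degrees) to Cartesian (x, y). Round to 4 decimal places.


x = 8 * cos(180) = -8
y = 8 * sin(180) = 0

(-8, 0)


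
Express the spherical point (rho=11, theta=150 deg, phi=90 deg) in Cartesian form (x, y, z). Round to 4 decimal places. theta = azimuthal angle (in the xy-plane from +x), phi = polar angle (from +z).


x = 11 * sin(90) * cos(150) = -9.5263
y = 11 * sin(90) * sin(150) = 5.5
z = 11 * cos(90) = 0

(-9.5263, 5.5, 0)


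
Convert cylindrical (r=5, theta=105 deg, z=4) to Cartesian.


x = 5 * cos(105) = -1.2941
y = 5 * sin(105) = 4.8296
z = 4

(-1.2941, 4.8296, 4)


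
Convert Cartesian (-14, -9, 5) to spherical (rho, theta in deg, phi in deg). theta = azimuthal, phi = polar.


rho = sqrt((-14)^2 + (-9)^2 + 5^2) = 17.3781
theta = atan2(-9, -14) = 212.7352 deg
phi = acos(5/17.3781) = 73.2786 deg

rho = 17.3781, theta = 212.7352 deg, phi = 73.2786 deg


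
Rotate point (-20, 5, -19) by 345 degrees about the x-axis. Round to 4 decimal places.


x' = -20
y' = 5*cos(345) - -19*sin(345) = -0.0879
z' = 5*sin(345) + -19*cos(345) = -19.6467

(-20, -0.0879, -19.6467)


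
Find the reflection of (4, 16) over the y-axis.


Reflection across y-axis: (x, y) -> (-x, y)
(4, 16) -> (-4, 16)

(-4, 16)


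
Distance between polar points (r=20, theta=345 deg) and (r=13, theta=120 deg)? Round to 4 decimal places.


d = sqrt(r1^2 + r2^2 - 2*r1*r2*cos(t2-t1))
d = sqrt(20^2 + 13^2 - 2*20*13*cos(120-345)) = 30.6055

30.6055


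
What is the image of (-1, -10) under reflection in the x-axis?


Reflection across x-axis: (x, y) -> (x, -y)
(-1, -10) -> (-1, 10)

(-1, 10)


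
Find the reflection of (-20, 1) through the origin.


Reflection through origin: (x, y) -> (-x, -y)
(-20, 1) -> (20, -1)

(20, -1)


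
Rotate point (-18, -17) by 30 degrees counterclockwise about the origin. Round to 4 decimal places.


x' = -18*cos(30) - -17*sin(30) = -7.0885
y' = -18*sin(30) + -17*cos(30) = -23.7224

(-7.0885, -23.7224)


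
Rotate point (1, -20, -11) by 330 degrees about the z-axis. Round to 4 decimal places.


x' = 1*cos(330) - -20*sin(330) = -9.134
y' = 1*sin(330) + -20*cos(330) = -17.8205
z' = -11

(-9.134, -17.8205, -11)


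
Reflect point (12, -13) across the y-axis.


Reflection across y-axis: (x, y) -> (-x, y)
(12, -13) -> (-12, -13)

(-12, -13)


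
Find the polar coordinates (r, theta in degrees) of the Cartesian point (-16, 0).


r = sqrt((-16)^2 + 0^2) = 16
theta = atan2(0, -16) = 180 degrees

r = 16, theta = 180 degrees


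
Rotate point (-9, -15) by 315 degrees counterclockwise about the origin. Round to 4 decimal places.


x' = -9*cos(315) - -15*sin(315) = -16.9706
y' = -9*sin(315) + -15*cos(315) = -4.2426

(-16.9706, -4.2426)


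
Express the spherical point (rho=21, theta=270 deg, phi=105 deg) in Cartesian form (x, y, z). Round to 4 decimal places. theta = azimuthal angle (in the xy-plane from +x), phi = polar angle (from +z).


x = 21 * sin(105) * cos(270) = 0
y = 21 * sin(105) * sin(270) = -20.2844
z = 21 * cos(105) = -5.4352

(0, -20.2844, -5.4352)


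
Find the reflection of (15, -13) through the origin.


Reflection through origin: (x, y) -> (-x, -y)
(15, -13) -> (-15, 13)

(-15, 13)


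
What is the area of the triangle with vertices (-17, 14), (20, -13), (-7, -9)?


Area = |x1(y2-y3) + x2(y3-y1) + x3(y1-y2)| / 2
= |-17*(-13--9) + 20*(-9-14) + -7*(14--13)| / 2
= 290.5

290.5


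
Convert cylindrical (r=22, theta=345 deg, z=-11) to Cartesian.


x = 22 * cos(345) = 21.2504
y = 22 * sin(345) = -5.694
z = -11

(21.2504, -5.694, -11)


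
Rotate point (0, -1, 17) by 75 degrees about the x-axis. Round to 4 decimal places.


x' = 0
y' = -1*cos(75) - 17*sin(75) = -16.6796
z' = -1*sin(75) + 17*cos(75) = 3.434

(0, -16.6796, 3.434)


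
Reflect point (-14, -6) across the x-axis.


Reflection across x-axis: (x, y) -> (x, -y)
(-14, -6) -> (-14, 6)

(-14, 6)


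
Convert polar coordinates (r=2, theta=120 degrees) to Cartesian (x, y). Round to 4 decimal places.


x = 2 * cos(120) = -1
y = 2 * sin(120) = 1.7321

(-1, 1.7321)


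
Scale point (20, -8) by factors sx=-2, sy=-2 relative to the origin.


Scaling: (x*sx, y*sy) = (20*-2, -8*-2) = (-40, 16)

(-40, 16)


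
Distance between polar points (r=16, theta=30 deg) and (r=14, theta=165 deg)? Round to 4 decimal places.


d = sqrt(r1^2 + r2^2 - 2*r1*r2*cos(t2-t1))
d = sqrt(16^2 + 14^2 - 2*16*14*cos(165-30)) = 27.727

27.727


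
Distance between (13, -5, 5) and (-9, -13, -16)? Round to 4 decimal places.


d = sqrt((-9-13)^2 + (-13--5)^2 + (-16-5)^2) = 31.4484

31.4484


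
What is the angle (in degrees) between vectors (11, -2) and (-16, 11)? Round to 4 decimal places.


dot = 11*-16 + -2*11 = -198
|u| = 11.1803, |v| = 19.4165
cos(angle) = -0.9121
angle = 155.7963 degrees

155.7963 degrees


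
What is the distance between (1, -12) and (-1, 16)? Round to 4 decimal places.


d = sqrt((-1-1)^2 + (16--12)^2) = 28.0713

28.0713


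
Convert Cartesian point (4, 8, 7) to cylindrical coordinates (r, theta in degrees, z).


r = sqrt(4^2 + 8^2) = 8.9443
theta = atan2(8, 4) = 63.4349 deg
z = 7

r = 8.9443, theta = 63.4349 deg, z = 7


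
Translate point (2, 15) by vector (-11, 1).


Translation: (x+dx, y+dy) = (2+-11, 15+1) = (-9, 16)

(-9, 16)


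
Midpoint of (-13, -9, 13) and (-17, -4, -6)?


Midpoint = ((-13+-17)/2, (-9+-4)/2, (13+-6)/2) = (-15, -6.5, 3.5)

(-15, -6.5, 3.5)


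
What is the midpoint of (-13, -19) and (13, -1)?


Midpoint = ((-13+13)/2, (-19+-1)/2) = (0, -10)

(0, -10)


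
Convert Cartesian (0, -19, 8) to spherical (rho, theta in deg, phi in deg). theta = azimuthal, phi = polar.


rho = sqrt(0^2 + (-19)^2 + 8^2) = 20.6155
theta = atan2(-19, 0) = 270 deg
phi = acos(8/20.6155) = 67.1663 deg

rho = 20.6155, theta = 270 deg, phi = 67.1663 deg


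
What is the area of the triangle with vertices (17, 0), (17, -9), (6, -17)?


Area = |x1(y2-y3) + x2(y3-y1) + x3(y1-y2)| / 2
= |17*(-9--17) + 17*(-17-0) + 6*(0--9)| / 2
= 49.5

49.5
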